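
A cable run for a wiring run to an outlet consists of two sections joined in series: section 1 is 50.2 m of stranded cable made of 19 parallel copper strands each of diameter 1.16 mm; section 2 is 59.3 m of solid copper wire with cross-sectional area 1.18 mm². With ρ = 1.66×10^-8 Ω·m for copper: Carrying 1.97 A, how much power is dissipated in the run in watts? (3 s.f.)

3.40 W

Section 1: A_strand = π(5.8000e-04)² = 1.057e-06 m²; R₁ = ρL/(N·A_s) = (1.66×10^-8)(50.2)/(19×1.057e-06) = 0.0415 Ω
Section 2: A = 1.18 mm² = 1.180e-06 m²
R₂ = (1.66×10^-8)(59.3)/(1.180e-06) = 0.8342 Ω
R = R₁ + R₂ = 0.8757 Ω
P = I²R = (1.97)² × 0.8757 = 3.40 W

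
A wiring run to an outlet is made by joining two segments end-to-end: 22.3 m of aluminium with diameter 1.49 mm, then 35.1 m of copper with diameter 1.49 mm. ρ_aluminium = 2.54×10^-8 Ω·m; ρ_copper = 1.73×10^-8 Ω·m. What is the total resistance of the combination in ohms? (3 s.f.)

0.673 Ω

Segment 1: A = π(d/2)² = π(7.4500e-04 m)² = 1.744e-06 m²
R₁ = ρL/A = (2.54×10^-8)(22.3)/(1.744e-06) = 0.3248 Ω
R₂ = (1.73×10^-8)(35.1)/(1.744e-06) = 0.3482 Ω
R = R₁ + R₂ = 0.673 Ω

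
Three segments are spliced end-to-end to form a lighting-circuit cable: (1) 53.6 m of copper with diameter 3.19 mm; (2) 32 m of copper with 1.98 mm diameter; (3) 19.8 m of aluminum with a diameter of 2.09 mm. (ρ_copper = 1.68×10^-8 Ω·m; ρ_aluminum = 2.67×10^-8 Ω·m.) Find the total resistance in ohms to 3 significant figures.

Seg 1: A = π(d/2)² = π(1.5950e-03 m)² = 7.992e-06 m²
R_1 = (1.68×10^-8)(53.6)/(7.992e-06) = 0.1127 Ω
Seg 2: A = π(d/2)² = π(9.9000e-04 m)² = 3.079e-06 m²
R_2 = (1.68×10^-8)(32)/(3.079e-06) = 0.1746 Ω
Seg 3: A = π(d/2)² = π(1.0450e-03 m)² = 3.431e-06 m²
R_3 = (2.67×10^-8)(19.8)/(3.431e-06) = 0.1541 Ω
R_total = R_1 + R_2 + R_3 = 0.441 Ω

0.441 Ω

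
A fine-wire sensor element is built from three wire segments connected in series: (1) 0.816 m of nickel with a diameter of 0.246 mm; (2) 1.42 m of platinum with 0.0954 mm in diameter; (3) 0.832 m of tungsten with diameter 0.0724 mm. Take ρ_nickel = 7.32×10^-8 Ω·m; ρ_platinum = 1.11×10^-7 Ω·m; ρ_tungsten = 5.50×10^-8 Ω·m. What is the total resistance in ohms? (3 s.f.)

Seg 1: A = π(d/2)² = π(1.2300e-04 m)² = 4.753e-08 m²
R_1 = (7.32×10^-8)(0.816)/(4.753e-08) = 1.257 Ω
Seg 2: A = π(d/2)² = π(4.7700e-05 m)² = 7.148e-09 m²
R_2 = (1.11×10^-7)(1.42)/(7.148e-09) = 22.05 Ω
Seg 3: A = π(d/2)² = π(3.6200e-05 m)² = 4.117e-09 m²
R_3 = (5.50×10^-8)(0.832)/(4.117e-09) = 11.12 Ω
R_total = R_1 + R_2 + R_3 = 34.4 Ω

34.4 Ω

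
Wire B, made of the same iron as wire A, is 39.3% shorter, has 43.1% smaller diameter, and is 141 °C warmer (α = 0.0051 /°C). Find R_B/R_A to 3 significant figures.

R ∝ ρL/d² with ρ ∝ (1+αΔT), so R_B/R_A = (1 − 39.3/100) × (1 − 43.1/100)⁻² × (1 + 0.0051×141)
= 0.607 × 3.089 × 1.719 = 3.22

3.22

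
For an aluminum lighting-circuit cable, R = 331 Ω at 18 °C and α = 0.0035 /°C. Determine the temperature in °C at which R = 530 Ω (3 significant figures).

R = R₀(1 + α(T − T₀)) ⇒ T = T₀ + (R/R₀ − 1)/α
T = 18 + (530/331 − 1)/0.0035 = 18 + (0.6012)/0.0035 = 190 °C

190 °C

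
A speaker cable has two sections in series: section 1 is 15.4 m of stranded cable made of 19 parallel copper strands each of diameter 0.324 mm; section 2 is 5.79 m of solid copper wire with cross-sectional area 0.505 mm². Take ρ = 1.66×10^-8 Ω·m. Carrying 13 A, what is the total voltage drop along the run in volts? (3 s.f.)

Section 1: A_strand = π(1.6200e-04)² = 8.245e-08 m²; R₁ = ρL/(N·A_s) = (1.66×10^-8)(15.4)/(19×8.245e-08) = 0.1632 Ω
Section 2: A = 0.505 mm² = 5.050e-07 m²
R₂ = (1.66×10^-8)(5.79)/(5.050e-07) = 0.1903 Ω
R = R₁ + R₂ = 0.3535 Ω
V = IR = 13 × 0.3535 = 4.60 V

4.60 V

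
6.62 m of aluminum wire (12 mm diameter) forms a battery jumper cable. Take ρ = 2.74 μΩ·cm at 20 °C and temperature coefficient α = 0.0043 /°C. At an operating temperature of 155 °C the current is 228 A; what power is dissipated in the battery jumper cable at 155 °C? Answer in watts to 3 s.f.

132 W

ρ = 2.74 μΩ·cm = 2.74×10^-8 Ω·m
A = π(d/2)² = π(6.0000e-03 m)² = 1.131e-04 m²
R₍20₎ = ρL/A = (2.74×10^-8)(6.62)/(1.131e-04) = 0.001604 Ω
R₍155₎ = R₍20₎(1 + αΔT) = 0.001604 × (1 + 0.0043×135) = 0.002535 Ω
P = I²R = (228)² × 0.002535 = 132 W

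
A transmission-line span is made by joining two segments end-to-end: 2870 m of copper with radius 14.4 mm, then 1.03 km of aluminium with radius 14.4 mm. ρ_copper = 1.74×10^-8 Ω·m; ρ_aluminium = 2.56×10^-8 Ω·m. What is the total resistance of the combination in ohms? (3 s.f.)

0.117 Ω

Segment 1: A = πr² = π(1.4400e-02 m)² = 6.514e-04 m²
R₁ = ρL/A = (1.74×10^-8)(2870)/(6.514e-04) = 0.07666 Ω
R₂ = (2.56×10^-8)(1030)/(6.514e-04) = 0.04048 Ω
R = R₁ + R₂ = 0.117 Ω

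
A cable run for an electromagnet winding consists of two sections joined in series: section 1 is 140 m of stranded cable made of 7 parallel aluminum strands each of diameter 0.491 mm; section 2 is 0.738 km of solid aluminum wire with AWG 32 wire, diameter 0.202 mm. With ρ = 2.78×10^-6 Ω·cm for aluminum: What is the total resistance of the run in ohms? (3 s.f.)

ρ = 2.78×10^-6 Ω·cm = 2.78×10^-8 Ω·m
Section 1: A_strand = π(2.4550e-04)² = 1.893e-07 m²; R₁ = ρL/(N·A_s) = (2.78×10^-8)(140)/(7×1.893e-07) = 2.936 Ω
Section 2: A = π(0.202/2 mm)² = π(1.0100e-04 m)² = 3.205e-08 m²
R₂ = (2.78×10^-8)(738)/(3.205e-08) = 640.2 Ω
R = R₁ + R₂ = 643 Ω

643 Ω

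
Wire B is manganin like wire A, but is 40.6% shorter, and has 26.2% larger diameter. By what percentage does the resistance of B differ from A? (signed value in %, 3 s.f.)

-62.7%

R ∝ L/d², so R_B/R_A = (1 − 40.6/100) × (1 + 26.2/100)⁻²
= 0.594 × 0.6279 = 0.373
(R_B − R_A)/R_A = 0.373 − 1 = -62.7%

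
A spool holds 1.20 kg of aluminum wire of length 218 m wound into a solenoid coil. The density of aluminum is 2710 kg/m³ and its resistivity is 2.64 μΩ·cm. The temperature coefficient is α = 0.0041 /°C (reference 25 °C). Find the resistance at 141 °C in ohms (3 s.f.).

ρ = 2.64 μΩ·cm = 2.64×10^-8 Ω·m
A = m/(density·L) = 1.2/(2710×218) = 2.0312e-06 m²
R = ρL/A = (2.64×10^-8)(218)/(2.0312e-06) = 2.833 Ω
R(141 °C) = 2.833 × (1 + 0.0041×116) = 4.18 Ω

4.18 Ω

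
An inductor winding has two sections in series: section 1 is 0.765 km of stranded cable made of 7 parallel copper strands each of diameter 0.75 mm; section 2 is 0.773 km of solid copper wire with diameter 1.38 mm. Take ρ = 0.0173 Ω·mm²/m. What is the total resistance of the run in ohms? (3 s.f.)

ρ = 0.0173 Ω·mm²/m = 1.73×10^-8 Ω·m
Section 1: A_strand = π(3.7500e-04)² = 4.418e-07 m²; R₁ = ρL/(N·A_s) = (1.73×10^-8)(765)/(7×4.418e-07) = 4.28 Ω
Section 2: A = π(d/2)² = π(6.9000e-04 m)² = 1.496e-06 m²
R₂ = (1.73×10^-8)(773)/(1.496e-06) = 8.941 Ω
R = R₁ + R₂ = 13.2 Ω

13.2 Ω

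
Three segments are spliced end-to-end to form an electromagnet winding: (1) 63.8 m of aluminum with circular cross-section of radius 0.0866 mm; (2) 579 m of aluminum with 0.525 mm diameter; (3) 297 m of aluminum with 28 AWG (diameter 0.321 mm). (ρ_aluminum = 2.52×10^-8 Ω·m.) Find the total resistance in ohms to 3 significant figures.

228 Ω

Seg 1: A = πr² = π(8.6600e-05 m)² = 2.356e-08 m²
R_1 = (2.52×10^-8)(63.8)/(2.356e-08) = 68.24 Ω
Seg 2: A = π(d/2)² = π(2.6250e-04 m)² = 2.165e-07 m²
R_2 = (2.52×10^-8)(579)/(2.165e-07) = 67.4 Ω
Seg 3: A = π(0.321/2 mm)² = π(1.6050e-04 m)² = 8.093e-08 m²
R_3 = (2.52×10^-8)(297)/(8.093e-08) = 92.48 Ω
R_total = R_1 + R_2 + R_3 = 228 Ω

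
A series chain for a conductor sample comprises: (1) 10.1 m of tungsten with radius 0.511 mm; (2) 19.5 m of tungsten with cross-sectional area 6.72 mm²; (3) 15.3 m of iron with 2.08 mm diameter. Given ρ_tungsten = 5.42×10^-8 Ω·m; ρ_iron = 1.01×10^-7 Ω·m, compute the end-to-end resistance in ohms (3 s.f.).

1.28 Ω

Seg 1: A = πr² = π(5.1100e-04 m)² = 8.203e-07 m²
R_1 = (5.42×10^-8)(10.1)/(8.203e-07) = 0.6673 Ω
Seg 2: A = 6.72 mm² = 6.720e-06 m²
R_2 = (5.42×10^-8)(19.5)/(6.720e-06) = 0.1573 Ω
Seg 3: A = π(d/2)² = π(1.0400e-03 m)² = 3.398e-06 m²
R_3 = (1.01×10^-7)(15.3)/(3.398e-06) = 0.4548 Ω
R_total = R_1 + R_2 + R_3 = 1.28 Ω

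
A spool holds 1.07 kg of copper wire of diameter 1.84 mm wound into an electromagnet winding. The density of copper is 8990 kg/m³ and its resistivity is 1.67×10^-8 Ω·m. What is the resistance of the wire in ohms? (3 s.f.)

A = π(d/2)² = π(9.2000e-04 m)² = 2.6590e-06 m²
L = m/(density·A) = 1.07/(8990×2.6590e-06) = 44.76 m
R = ρL/A = (1.67×10^-8)(44.76)/(2.6590e-06) = 0.281 Ω

0.281 Ω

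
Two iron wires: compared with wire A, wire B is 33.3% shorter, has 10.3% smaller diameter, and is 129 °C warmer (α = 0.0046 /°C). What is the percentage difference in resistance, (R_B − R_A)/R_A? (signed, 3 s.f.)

32.1%

R ∝ ρL/d² with ρ ∝ (1+αΔT), so R_B/R_A = (1 − 33.3/100) × (1 − 10.3/100)⁻² × (1 + 0.0046×129)
= 0.667 × 1.243 × 1.593 = 1.321
(R_B − R_A)/R_A = 1.321 − 1 = 32.1%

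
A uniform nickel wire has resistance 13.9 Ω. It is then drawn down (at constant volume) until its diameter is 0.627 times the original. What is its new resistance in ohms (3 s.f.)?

89.9 Ω

Volume constant ⇒ L' = L/r² with r = 0.627. R' = ρL'/A' = ρ(L/r²)/(πr²d₀²/4) = R/r⁴.
R' = 6.47 × 13.9 = 89.9 Ω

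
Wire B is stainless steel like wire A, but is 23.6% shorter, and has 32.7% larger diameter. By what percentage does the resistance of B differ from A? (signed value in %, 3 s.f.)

R ∝ L/d², so R_B/R_A = (1 − 23.6/100) × (1 + 32.7/100)⁻²
= 0.764 × 0.5679 = 0.4339
(R_B − R_A)/R_A = 0.4339 − 1 = -56.6%

-56.6%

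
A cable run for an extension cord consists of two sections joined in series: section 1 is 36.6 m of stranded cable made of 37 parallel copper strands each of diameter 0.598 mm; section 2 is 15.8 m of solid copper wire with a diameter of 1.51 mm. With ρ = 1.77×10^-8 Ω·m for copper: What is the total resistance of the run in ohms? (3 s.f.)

Section 1: A_strand = π(2.9900e-04)² = 2.809e-07 m²; R₁ = ρL/(N·A_s) = (1.77×10^-8)(36.6)/(37×2.809e-07) = 0.06234 Ω
Section 2: A = π(d/2)² = π(7.5500e-04 m)² = 1.791e-06 m²
R₂ = (1.77×10^-8)(15.8)/(1.791e-06) = 0.1562 Ω
R = R₁ + R₂ = 0.219 Ω

0.219 Ω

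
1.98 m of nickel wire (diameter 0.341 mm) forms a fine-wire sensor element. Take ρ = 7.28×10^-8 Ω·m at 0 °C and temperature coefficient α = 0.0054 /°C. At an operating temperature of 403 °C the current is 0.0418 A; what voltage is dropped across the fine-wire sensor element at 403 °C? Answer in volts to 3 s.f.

A = π(d/2)² = π(1.7050e-04 m)² = 9.133e-08 m²
R₍0₎ = ρL/A = (7.28×10^-8)(1.98)/(9.133e-08) = 1.578 Ω
R₍403₎ = R₍0₎(1 + αΔT) = 1.578 × (1 + 0.0054×403) = 5.013 Ω
V = IR = 0.0418 × 5.013 = 0.210 V

0.210 V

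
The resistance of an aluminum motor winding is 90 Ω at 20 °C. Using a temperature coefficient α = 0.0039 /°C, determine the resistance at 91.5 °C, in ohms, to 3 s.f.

ΔT = 91.5 − 20 = 71.5 °C
R = R₀(1 + αΔT) = 90 × (1 + 0.0039×71.5) = 90 × 1.279 = 115 Ω

115 Ω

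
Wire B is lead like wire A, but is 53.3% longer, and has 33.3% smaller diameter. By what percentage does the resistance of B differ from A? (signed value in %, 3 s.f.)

R ∝ L/d², so R_B/R_A = (1 + 53.3/100) × (1 − 33.3/100)⁻²
= 1.533 × 2.248 = 3.446
(R_B − R_A)/R_A = 3.446 − 1 = 245%

245%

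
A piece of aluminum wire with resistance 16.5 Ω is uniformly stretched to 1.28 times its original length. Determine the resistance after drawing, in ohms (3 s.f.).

Volume constant ⇒ A' = A/k with k = 1.28. R' = ρ(kL)/(A/k) = k²R.
R' = 1.638 × 16.5 = 27.0 Ω

27.0 Ω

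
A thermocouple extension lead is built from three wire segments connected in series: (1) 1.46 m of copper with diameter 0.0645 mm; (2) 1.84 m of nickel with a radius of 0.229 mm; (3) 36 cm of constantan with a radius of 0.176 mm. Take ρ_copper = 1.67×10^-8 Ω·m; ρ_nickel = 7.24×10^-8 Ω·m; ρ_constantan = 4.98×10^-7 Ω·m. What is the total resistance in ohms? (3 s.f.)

10.1 Ω

Seg 1: A = π(d/2)² = π(3.2250e-05 m)² = 3.267e-09 m²
R_1 = (1.67×10^-8)(1.46)/(3.267e-09) = 7.462 Ω
Seg 2: A = πr² = π(2.2900e-04 m)² = 1.647e-07 m²
R_2 = (7.24×10^-8)(1.84)/(1.647e-07) = 0.8086 Ω
Seg 3: A = πr² = π(1.7600e-04 m)² = 9.731e-08 m²
R_3 = (4.98×10^-7)(0.36)/(9.731e-08) = 1.842 Ω
R_total = R_1 + R_2 + R_3 = 10.1 Ω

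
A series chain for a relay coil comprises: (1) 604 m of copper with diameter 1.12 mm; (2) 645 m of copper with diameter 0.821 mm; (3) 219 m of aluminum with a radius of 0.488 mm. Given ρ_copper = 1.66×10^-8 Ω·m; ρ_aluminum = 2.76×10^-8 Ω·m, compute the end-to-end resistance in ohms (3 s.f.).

38.5 Ω

Seg 1: A = π(d/2)² = π(5.6000e-04 m)² = 9.852e-07 m²
R_1 = (1.66×10^-8)(604)/(9.852e-07) = 10.18 Ω
Seg 2: A = π(d/2)² = π(4.1050e-04 m)² = 5.294e-07 m²
R_2 = (1.66×10^-8)(645)/(5.294e-07) = 20.23 Ω
Seg 3: A = πr² = π(4.8800e-04 m)² = 7.482e-07 m²
R_3 = (2.76×10^-8)(219)/(7.482e-07) = 8.079 Ω
R_total = R_1 + R_2 + R_3 = 38.5 Ω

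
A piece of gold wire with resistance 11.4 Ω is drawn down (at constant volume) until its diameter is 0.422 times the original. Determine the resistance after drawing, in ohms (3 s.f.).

359 Ω

Volume constant ⇒ L' = L/r² with r = 0.422. R' = ρL'/A' = ρ(L/r²)/(πr²d₀²/4) = R/r⁴.
R' = 31.53 × 11.4 = 359 Ω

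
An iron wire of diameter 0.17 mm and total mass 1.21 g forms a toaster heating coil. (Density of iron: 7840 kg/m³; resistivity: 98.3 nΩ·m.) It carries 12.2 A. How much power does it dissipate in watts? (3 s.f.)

4380 W

ρ = 98.3 nΩ·m = 9.83×10^-8 Ω·m
A = π(d/2)² = π(8.5000e-05 m)² = 2.2698e-08 m²
L = m/(density·A) = 0.00121/(7840×2.2698e-08) = 6.8 m
R = ρL/A = (9.83×10^-8)(6.8)/(2.2698e-08) = 29.45 Ω
P = I²R = (12.2)² × 29.45 = 4380 W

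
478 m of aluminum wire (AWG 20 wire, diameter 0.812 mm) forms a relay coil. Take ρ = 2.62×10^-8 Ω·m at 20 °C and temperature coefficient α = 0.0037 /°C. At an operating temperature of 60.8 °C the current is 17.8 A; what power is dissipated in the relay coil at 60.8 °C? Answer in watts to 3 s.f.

8820 W

A = π(0.812/2 mm)² = π(4.0600e-04 m)² = 5.178e-07 m²
R₍20₎ = ρL/A = (2.62×10^-8)(478)/(5.178e-07) = 24.18 Ω
R₍60.8₎ = R₍20₎(1 + αΔT) = 24.18 × (1 + 0.0037×40.8) = 27.83 Ω
P = I²R = (17.8)² × 27.83 = 8820 W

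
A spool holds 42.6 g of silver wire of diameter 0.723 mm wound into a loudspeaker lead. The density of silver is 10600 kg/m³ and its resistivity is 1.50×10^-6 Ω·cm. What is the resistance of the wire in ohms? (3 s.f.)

0.358 Ω

ρ = 1.50×10^-6 Ω·cm = 1.50×10^-8 Ω·m
A = π(d/2)² = π(3.6150e-04 m)² = 4.1055e-07 m²
L = m/(density·A) = 0.0426/(10600×4.1055e-07) = 9.789 m
R = ρL/A = (1.50×10^-8)(9.789)/(4.1055e-07) = 0.358 Ω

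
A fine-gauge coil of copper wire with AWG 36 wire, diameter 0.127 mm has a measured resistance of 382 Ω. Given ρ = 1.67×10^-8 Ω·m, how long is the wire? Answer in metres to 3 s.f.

A = π(0.127/2 mm)² = π(6.3500e-05 m)² = 1.267e-08 m²
L = RA/ρ = (382)(1.267e-08)/(1.67×10^-8) = 290 m

290 m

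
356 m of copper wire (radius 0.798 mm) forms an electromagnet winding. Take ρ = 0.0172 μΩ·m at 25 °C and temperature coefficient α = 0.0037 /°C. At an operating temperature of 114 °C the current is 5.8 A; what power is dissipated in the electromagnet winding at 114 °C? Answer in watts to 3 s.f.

137 W

ρ = 0.0172 μΩ·m = 1.72×10^-8 Ω·m
A = πr² = π(7.9800e-04 m)² = 2.001e-06 m²
R₍25₎ = ρL/A = (1.72×10^-8)(356)/(2.001e-06) = 3.061 Ω
R₍114₎ = R₍25₎(1 + αΔT) = 3.061 × (1 + 0.0037×89) = 4.069 Ω
P = I²R = (5.8)² × 4.069 = 137 W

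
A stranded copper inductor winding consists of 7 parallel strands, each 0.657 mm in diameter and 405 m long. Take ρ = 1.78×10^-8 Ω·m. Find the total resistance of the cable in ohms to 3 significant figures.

3.04 Ω

A_strand = π(3.2850e-04 m)² = 3.390e-07 m²
R_strand = ρL/A = (1.78×10^-8)(405)/(3.390e-07) = 21.26 Ω
R_total = R_strand/N = 21.26/7 = 3.04 Ω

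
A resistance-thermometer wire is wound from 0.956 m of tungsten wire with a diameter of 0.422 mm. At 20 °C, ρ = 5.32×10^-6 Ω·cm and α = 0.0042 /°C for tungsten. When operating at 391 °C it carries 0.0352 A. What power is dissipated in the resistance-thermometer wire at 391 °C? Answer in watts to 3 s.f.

ρ = 5.32×10^-6 Ω·cm = 5.32×10^-8 Ω·m
A = π(d/2)² = π(2.1100e-04 m)² = 1.399e-07 m²
R₍20₎ = ρL/A = (5.32×10^-8)(0.956)/(1.399e-07) = 0.3636 Ω
R₍391₎ = R₍20₎(1 + αΔT) = 0.3636 × (1 + 0.0042×371) = 0.9302 Ω
P = I²R = (0.0352)² × 0.9302 = 0.00115 W

0.00115 W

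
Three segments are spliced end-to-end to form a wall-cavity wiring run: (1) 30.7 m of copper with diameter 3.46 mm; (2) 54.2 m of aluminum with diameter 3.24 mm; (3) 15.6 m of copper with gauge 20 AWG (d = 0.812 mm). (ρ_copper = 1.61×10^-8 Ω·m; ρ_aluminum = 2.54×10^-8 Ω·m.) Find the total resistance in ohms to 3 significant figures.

Seg 1: A = π(d/2)² = π(1.7300e-03 m)² = 9.402e-06 m²
R_1 = (1.61×10^-8)(30.7)/(9.402e-06) = 0.05257 Ω
Seg 2: A = π(d/2)² = π(1.6200e-03 m)² = 8.245e-06 m²
R_2 = (2.54×10^-8)(54.2)/(8.245e-06) = 0.167 Ω
Seg 3: A = π(0.812/2 mm)² = π(4.0600e-04 m)² = 5.178e-07 m²
R_3 = (1.61×10^-8)(15.6)/(5.178e-07) = 0.485 Ω
R_total = R_1 + R_2 + R_3 = 0.705 Ω

0.705 Ω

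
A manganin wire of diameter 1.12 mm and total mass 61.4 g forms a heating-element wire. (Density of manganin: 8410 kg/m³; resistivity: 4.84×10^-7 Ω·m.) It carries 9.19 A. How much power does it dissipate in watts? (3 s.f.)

A = π(d/2)² = π(5.6000e-04 m)² = 9.8520e-07 m²
L = m/(density·A) = 0.0614/(8410×9.8520e-07) = 7.41 m
R = ρL/A = (4.84×10^-7)(7.41)/(9.8520e-07) = 3.641 Ω
P = I²R = (9.19)² × 3.641 = 307 W

307 W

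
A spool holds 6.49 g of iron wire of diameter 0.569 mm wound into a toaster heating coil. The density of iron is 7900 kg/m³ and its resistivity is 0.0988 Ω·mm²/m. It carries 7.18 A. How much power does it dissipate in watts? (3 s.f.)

64.7 W

ρ = 0.0988 Ω·mm²/m = 9.88×10^-8 Ω·m
A = π(d/2)² = π(2.8450e-04 m)² = 2.5428e-07 m²
L = m/(density·A) = 0.00649/(7900×2.5428e-07) = 3.231 m
R = ρL/A = (9.88×10^-8)(3.231)/(2.5428e-07) = 1.255 Ω
P = I²R = (7.18)² × 1.255 = 64.7 W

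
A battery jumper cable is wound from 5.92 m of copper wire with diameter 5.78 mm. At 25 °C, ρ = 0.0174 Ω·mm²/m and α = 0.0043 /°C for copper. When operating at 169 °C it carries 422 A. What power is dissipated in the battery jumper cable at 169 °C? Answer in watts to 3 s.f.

1130 W

ρ = 0.0174 Ω·mm²/m = 1.74×10^-8 Ω·m
A = π(d/2)² = π(2.8900e-03 m)² = 2.624e-05 m²
R₍25₎ = ρL/A = (1.74×10^-8)(5.92)/(2.624e-05) = 0.003926 Ω
R₍169₎ = R₍25₎(1 + αΔT) = 0.003926 × (1 + 0.0043×144) = 0.006357 Ω
P = I²R = (422)² × 0.006357 = 1130 W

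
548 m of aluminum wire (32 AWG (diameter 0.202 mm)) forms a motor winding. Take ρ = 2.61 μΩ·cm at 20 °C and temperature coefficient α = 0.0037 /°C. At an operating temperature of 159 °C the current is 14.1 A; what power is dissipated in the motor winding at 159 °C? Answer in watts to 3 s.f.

ρ = 2.61 μΩ·cm = 2.61×10^-8 Ω·m
A = π(0.202/2 mm)² = π(1.0100e-04 m)² = 3.205e-08 m²
R₍20₎ = ρL/A = (2.61×10^-8)(548)/(3.205e-08) = 446.3 Ω
R₍159₎ = R₍20₎(1 + αΔT) = 446.3 × (1 + 0.0037×139) = 675.8 Ω
P = I²R = (14.1)² × 675.8 = 1.34×10^5 W

1.34×10^5 W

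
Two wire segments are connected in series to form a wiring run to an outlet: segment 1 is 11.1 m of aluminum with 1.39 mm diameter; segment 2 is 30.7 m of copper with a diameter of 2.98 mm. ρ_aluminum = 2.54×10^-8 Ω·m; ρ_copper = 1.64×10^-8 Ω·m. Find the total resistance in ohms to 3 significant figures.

Segment 1: A = π(d/2)² = π(6.9500e-04 m)² = 1.517e-06 m²
R₁ = ρL/A = (2.54×10^-8)(11.1)/(1.517e-06) = 0.1858 Ω
Segment 2: A = π(d/2)² = π(1.4900e-03 m)² = 6.975e-06 m²
R₂ = (1.64×10^-8)(30.7)/(6.975e-06) = 0.07219 Ω
R = R₁ + R₂ = 0.258 Ω

0.258 Ω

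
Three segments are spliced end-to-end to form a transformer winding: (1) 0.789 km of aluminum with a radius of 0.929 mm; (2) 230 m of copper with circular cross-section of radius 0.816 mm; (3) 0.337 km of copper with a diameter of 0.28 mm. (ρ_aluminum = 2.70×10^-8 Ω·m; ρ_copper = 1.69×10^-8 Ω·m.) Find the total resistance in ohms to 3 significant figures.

Seg 1: A = πr² = π(9.2900e-04 m)² = 2.711e-06 m²
R_1 = (2.70×10^-8)(789)/(2.711e-06) = 7.857 Ω
Seg 2: A = πr² = π(8.1600e-04 m)² = 2.092e-06 m²
R_2 = (1.69×10^-8)(230)/(2.092e-06) = 1.858 Ω
Seg 3: A = π(d/2)² = π(1.4000e-04 m)² = 6.158e-08 m²
R_3 = (1.69×10^-8)(337)/(6.158e-08) = 92.49 Ω
R_total = R_1 + R_2 + R_3 = 102 Ω

102 Ω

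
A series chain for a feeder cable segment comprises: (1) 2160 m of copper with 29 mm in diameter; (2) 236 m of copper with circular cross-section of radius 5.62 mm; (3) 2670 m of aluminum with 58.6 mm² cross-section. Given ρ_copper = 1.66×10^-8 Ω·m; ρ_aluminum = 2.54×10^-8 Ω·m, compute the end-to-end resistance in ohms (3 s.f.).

1.25 Ω

Seg 1: A = π(d/2)² = π(1.4500e-02 m)² = 6.605e-04 m²
R_1 = (1.66×10^-8)(2160)/(6.605e-04) = 0.05428 Ω
Seg 2: A = πr² = π(5.6200e-03 m)² = 9.923e-05 m²
R_2 = (1.66×10^-8)(236)/(9.923e-05) = 0.03948 Ω
Seg 3: A = 58.6 mm² = 5.860e-05 m²
R_3 = (2.54×10^-8)(2670)/(5.860e-05) = 1.157 Ω
R_total = R_1 + R_2 + R_3 = 1.25 Ω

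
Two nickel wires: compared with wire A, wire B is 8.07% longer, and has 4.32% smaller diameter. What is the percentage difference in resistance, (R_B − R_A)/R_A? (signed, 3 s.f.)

18.0%

R ∝ L/d², so R_B/R_A = (1 + 8.07/100) × (1 − 4.32/100)⁻²
= 1.081 × 1.092 = 1.181
(R_B − R_A)/R_A = 1.181 − 1 = 18.0%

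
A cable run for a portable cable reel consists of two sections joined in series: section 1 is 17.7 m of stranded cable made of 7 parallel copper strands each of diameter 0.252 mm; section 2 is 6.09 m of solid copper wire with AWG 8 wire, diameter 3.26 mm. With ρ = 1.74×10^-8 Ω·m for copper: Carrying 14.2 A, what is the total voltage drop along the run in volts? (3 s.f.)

12.7 V

Section 1: A_strand = π(1.2600e-04)² = 4.988e-08 m²; R₁ = ρL/(N·A_s) = (1.74×10^-8)(17.7)/(7×4.988e-08) = 0.8821 Ω
Section 2: A = π(3.26/2 mm)² = π(1.6300e-03 m)² = 8.347e-06 m²
R₂ = (1.74×10^-8)(6.09)/(8.347e-06) = 0.0127 Ω
R = R₁ + R₂ = 0.8948 Ω
V = IR = 14.2 × 0.8948 = 12.7 V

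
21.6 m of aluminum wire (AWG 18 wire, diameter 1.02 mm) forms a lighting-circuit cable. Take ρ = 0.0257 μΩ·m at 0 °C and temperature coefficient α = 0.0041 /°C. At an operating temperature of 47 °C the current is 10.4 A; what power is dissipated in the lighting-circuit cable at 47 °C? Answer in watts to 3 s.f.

ρ = 0.0257 μΩ·m = 2.57×10^-8 Ω·m
A = π(1.02/2 mm)² = π(5.1000e-04 m)² = 8.171e-07 m²
R₍0₎ = ρL/A = (2.57×10^-8)(21.6)/(8.171e-07) = 0.6794 Ω
R₍47₎ = R₍0₎(1 + αΔT) = 0.6794 × (1 + 0.0041×47) = 0.8103 Ω
P = I²R = (10.4)² × 0.8103 = 87.6 W

87.6 W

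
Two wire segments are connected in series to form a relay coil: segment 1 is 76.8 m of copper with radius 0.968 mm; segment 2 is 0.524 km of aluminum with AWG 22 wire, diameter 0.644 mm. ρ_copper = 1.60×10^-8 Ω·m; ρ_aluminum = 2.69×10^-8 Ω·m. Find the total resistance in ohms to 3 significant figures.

Segment 1: A = πr² = π(9.6800e-04 m)² = 2.944e-06 m²
R₁ = ρL/A = (1.60×10^-8)(76.8)/(2.944e-06) = 0.4174 Ω
Segment 2: A = π(0.644/2 mm)² = π(3.2200e-04 m)² = 3.257e-07 m²
R₂ = (2.69×10^-8)(524)/(3.257e-07) = 43.27 Ω
R = R₁ + R₂ = 43.7 Ω

43.7 Ω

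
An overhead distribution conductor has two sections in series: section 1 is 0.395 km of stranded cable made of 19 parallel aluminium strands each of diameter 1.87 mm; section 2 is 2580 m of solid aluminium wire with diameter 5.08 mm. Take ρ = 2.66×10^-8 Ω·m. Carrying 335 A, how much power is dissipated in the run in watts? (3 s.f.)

4.03×10^5 W

Section 1: A_strand = π(9.3500e-04)² = 2.746e-06 m²; R₁ = ρL/(N·A_s) = (2.66×10^-8)(395)/(19×2.746e-06) = 0.2014 Ω
Section 2: A = π(d/2)² = π(2.5400e-03 m)² = 2.027e-05 m²
R₂ = (2.66×10^-8)(2580)/(2.027e-05) = 3.386 Ω
R = R₁ + R₂ = 3.587 Ω
P = I²R = (335)² × 3.587 = 4.03×10^5 W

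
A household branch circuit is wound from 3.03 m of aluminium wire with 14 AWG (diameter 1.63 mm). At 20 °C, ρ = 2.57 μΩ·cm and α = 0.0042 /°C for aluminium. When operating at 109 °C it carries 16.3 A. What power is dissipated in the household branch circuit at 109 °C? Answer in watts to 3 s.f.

ρ = 2.57 μΩ·cm = 2.57×10^-8 Ω·m
A = π(1.63/2 mm)² = π(8.1500e-04 m)² = 2.087e-06 m²
R₍20₎ = ρL/A = (2.57×10^-8)(3.03)/(2.087e-06) = 0.03732 Ω
R₍109₎ = R₍20₎(1 + αΔT) = 0.03732 × (1 + 0.0042×89) = 0.05127 Ω
P = I²R = (16.3)² × 0.05127 = 13.6 W

13.6 W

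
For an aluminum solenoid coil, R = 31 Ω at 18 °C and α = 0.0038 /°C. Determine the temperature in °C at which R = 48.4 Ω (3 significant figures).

166 °C

R = R₀(1 + α(T − T₀)) ⇒ T = T₀ + (R/R₀ − 1)/α
T = 18 + (48.4/31 − 1)/0.0038 = 18 + (0.5613)/0.0038 = 166 °C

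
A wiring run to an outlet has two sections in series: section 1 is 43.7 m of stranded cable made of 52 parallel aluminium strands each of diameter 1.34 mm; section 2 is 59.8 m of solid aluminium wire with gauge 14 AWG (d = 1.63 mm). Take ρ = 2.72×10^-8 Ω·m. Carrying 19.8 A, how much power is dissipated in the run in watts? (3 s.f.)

Section 1: A_strand = π(6.7000e-04)² = 1.410e-06 m²; R₁ = ρL/(N·A_s) = (2.72×10^-8)(43.7)/(52×1.410e-06) = 0.01621 Ω
Section 2: A = π(1.63/2 mm)² = π(8.1500e-04 m)² = 2.087e-06 m²
R₂ = (2.72×10^-8)(59.8)/(2.087e-06) = 0.7795 Ω
R = R₁ + R₂ = 0.7957 Ω
P = I²R = (19.8)² × 0.7957 = 312 W

312 W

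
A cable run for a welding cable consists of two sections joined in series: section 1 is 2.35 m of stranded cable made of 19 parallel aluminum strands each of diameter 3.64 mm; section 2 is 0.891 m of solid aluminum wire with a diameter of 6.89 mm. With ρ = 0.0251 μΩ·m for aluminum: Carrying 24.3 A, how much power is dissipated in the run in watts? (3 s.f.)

ρ = 0.0251 μΩ·m = 2.51×10^-8 Ω·m
Section 1: A_strand = π(1.8200e-03)² = 1.041e-05 m²; R₁ = ρL/(N·A_s) = (2.51×10^-8)(2.35)/(19×1.041e-05) = 2.983×10^-4 Ω
Section 2: A = π(d/2)² = π(3.4450e-03 m)² = 3.728e-05 m²
R₂ = (2.51×10^-8)(0.891)/(3.728e-05) = 5.998×10^-4 Ω
R = R₁ + R₂ = 8.982×10^-4 Ω
P = I²R = (24.3)² × 8.982×10^-4 = 0.530 W

0.530 W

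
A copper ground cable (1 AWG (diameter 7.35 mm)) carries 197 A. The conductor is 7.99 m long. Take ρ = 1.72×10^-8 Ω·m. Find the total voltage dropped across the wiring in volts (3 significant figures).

A = π(7.35/2 mm)² = π(3.6750e-03 m)² = 4.243e-05 m²
R = ρL/A = (1.72×10^-8)(7.99)/(4.243e-05) = 0.003239 Ω
V = IR = 197 × 0.003239 = 0.638 V

0.638 V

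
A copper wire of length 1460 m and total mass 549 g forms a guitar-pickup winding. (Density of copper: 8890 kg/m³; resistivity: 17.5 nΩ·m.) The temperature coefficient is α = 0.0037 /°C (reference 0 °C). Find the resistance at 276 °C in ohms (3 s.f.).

ρ = 17.5 nΩ·m = 1.75×10^-8 Ω·m
A = m/(density·L) = 0.549/(8890×1460) = 4.2298e-08 m²
R = ρL/A = (1.75×10^-8)(1460)/(4.2298e-08) = 604.1 Ω
R(276 °C) = 604.1 × (1 + 0.0037×276) = 1220 Ω

1220 Ω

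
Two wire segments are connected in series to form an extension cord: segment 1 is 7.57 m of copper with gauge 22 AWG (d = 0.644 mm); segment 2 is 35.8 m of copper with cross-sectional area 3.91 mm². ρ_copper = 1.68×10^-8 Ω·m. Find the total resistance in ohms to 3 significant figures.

Segment 1: A = π(0.644/2 mm)² = π(3.2200e-04 m)² = 3.257e-07 m²
R₁ = ρL/A = (1.68×10^-8)(7.57)/(3.257e-07) = 0.3904 Ω
Segment 2: A = 3.91 mm² = 3.910e-06 m²
R₂ = (1.68×10^-8)(35.8)/(3.910e-06) = 0.1538 Ω
R = R₁ + R₂ = 0.544 Ω

0.544 Ω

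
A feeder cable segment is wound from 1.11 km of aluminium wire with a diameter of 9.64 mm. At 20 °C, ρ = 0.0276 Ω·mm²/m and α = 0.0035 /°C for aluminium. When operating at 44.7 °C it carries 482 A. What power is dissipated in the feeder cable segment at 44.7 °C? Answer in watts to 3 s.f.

1.06×10^5 W

ρ = 0.0276 Ω·mm²/m = 2.76×10^-8 Ω·m
A = π(d/2)² = π(4.8200e-03 m)² = 7.299e-05 m²
R₍20₎ = ρL/A = (2.76×10^-8)(1110)/(7.299e-05) = 0.4197 Ω
R₍44.7₎ = R₍20₎(1 + αΔT) = 0.4197 × (1 + 0.0035×24.7) = 0.456 Ω
P = I²R = (482)² × 0.456 = 1.06×10^5 W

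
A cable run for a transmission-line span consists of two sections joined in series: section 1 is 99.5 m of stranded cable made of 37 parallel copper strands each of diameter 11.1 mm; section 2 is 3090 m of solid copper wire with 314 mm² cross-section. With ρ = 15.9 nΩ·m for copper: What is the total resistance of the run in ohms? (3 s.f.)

0.157 Ω

ρ = 15.9 nΩ·m = 1.59×10^-8 Ω·m
Section 1: A_strand = π(5.5500e-03)² = 9.677e-05 m²; R₁ = ρL/(N·A_s) = (1.59×10^-8)(99.5)/(37×9.677e-05) = 4.419×10^-4 Ω
Section 2: A = 314 mm² = 3.140e-04 m²
R₂ = (1.59×10^-8)(3090)/(3.140e-04) = 0.1565 Ω
R = R₁ + R₂ = 0.157 Ω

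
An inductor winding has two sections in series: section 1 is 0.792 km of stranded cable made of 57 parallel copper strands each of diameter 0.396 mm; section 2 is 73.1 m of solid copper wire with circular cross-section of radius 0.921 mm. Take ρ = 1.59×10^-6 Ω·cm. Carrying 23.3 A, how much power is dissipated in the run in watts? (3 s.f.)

1210 W

ρ = 1.59×10^-6 Ω·cm = 1.59×10^-8 Ω·m
Section 1: A_strand = π(1.9800e-04)² = 1.232e-07 m²; R₁ = ρL/(N·A_s) = (1.59×10^-8)(792)/(57×1.232e-07) = 1.794 Ω
Section 2: A = πr² = π(9.2100e-04 m)² = 2.665e-06 m²
R₂ = (1.59×10^-8)(73.1)/(2.665e-06) = 0.4362 Ω
R = R₁ + R₂ = 2.23 Ω
P = I²R = (23.3)² × 2.23 = 1210 W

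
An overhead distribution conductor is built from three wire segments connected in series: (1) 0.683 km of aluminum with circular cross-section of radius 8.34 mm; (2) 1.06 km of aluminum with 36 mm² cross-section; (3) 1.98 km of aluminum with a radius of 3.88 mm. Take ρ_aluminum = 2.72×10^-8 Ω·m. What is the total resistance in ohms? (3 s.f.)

2.02 Ω

Seg 1: A = πr² = π(8.3400e-03 m)² = 2.185e-04 m²
R_1 = (2.72×10^-8)(683)/(2.185e-04) = 0.08502 Ω
Seg 2: A = 36 mm² = 3.600e-05 m²
R_2 = (2.72×10^-8)(1060)/(3.600e-05) = 0.8009 Ω
Seg 3: A = πr² = π(3.8800e-03 m)² = 4.729e-05 m²
R_3 = (2.72×10^-8)(1980)/(4.729e-05) = 1.139 Ω
R_total = R_1 + R_2 + R_3 = 2.02 Ω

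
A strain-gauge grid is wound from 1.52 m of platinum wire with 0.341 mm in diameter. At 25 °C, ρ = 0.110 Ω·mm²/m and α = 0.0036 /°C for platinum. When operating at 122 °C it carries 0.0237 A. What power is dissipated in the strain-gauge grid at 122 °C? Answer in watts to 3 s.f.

0.00139 W

ρ = 0.110 Ω·mm²/m = 1.10×10^-7 Ω·m
A = π(d/2)² = π(1.7050e-04 m)² = 9.133e-08 m²
R₍25₎ = ρL/A = (1.10×10^-7)(1.52)/(9.133e-08) = 1.831 Ω
R₍122₎ = R₍25₎(1 + αΔT) = 1.831 × (1 + 0.0036×97) = 2.47 Ω
P = I²R = (0.0237)² × 2.47 = 0.00139 W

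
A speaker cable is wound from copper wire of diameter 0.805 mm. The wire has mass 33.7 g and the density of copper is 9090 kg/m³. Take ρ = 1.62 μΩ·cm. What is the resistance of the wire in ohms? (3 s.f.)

ρ = 1.62 μΩ·cm = 1.62×10^-8 Ω·m
A = π(d/2)² = π(4.0250e-04 m)² = 5.0896e-07 m²
L = m/(density·A) = 0.0337/(9090×5.0896e-07) = 7.284 m
R = ρL/A = (1.62×10^-8)(7.284)/(5.0896e-07) = 0.232 Ω

0.232 Ω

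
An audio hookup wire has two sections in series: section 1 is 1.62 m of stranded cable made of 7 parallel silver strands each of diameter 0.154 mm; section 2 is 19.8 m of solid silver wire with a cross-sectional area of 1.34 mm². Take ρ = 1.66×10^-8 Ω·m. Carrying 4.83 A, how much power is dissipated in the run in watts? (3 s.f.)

10.5 W

Section 1: A_strand = π(7.7000e-05)² = 1.863e-08 m²; R₁ = ρL/(N·A_s) = (1.66×10^-8)(1.62)/(7×1.863e-08) = 0.2062 Ω
Section 2: A = 1.34 mm² = 1.340e-06 m²
R₂ = (1.66×10^-8)(19.8)/(1.340e-06) = 0.2453 Ω
R = R₁ + R₂ = 0.4515 Ω
P = I²R = (4.83)² × 0.4515 = 10.5 W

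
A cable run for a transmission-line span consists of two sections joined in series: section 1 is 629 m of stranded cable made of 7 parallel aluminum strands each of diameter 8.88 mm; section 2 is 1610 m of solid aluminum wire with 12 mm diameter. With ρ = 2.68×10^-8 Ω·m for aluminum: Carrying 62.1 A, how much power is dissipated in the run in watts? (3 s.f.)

Section 1: A_strand = π(4.4400e-03)² = 6.193e-05 m²; R₁ = ρL/(N·A_s) = (2.68×10^-8)(629)/(7×6.193e-05) = 0.03888 Ω
Section 2: A = π(d/2)² = π(6.0000e-03 m)² = 1.131e-04 m²
R₂ = (2.68×10^-8)(1610)/(1.131e-04) = 0.3815 Ω
R = R₁ + R₂ = 0.4204 Ω
P = I²R = (62.1)² × 0.4204 = 1620 W

1620 W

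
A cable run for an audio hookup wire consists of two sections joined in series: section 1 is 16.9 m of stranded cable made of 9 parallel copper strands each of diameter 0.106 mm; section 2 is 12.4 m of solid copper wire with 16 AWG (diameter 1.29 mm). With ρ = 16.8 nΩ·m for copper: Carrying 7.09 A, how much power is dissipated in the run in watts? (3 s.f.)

188 W

ρ = 16.8 nΩ·m = 1.68×10^-8 Ω·m
Section 1: A_strand = π(5.3000e-05)² = 8.825e-09 m²; R₁ = ρL/(N·A_s) = (1.68×10^-8)(16.9)/(9×8.825e-09) = 3.575 Ω
Section 2: A = π(1.29/2 mm)² = π(6.4500e-04 m)² = 1.307e-06 m²
R₂ = (1.68×10^-8)(12.4)/(1.307e-06) = 0.1594 Ω
R = R₁ + R₂ = 3.734 Ω
P = I²R = (7.09)² × 3.734 = 188 W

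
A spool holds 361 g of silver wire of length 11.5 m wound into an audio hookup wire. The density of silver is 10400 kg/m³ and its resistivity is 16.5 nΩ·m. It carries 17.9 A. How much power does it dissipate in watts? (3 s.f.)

20.1 W

ρ = 16.5 nΩ·m = 1.65×10^-8 Ω·m
A = m/(density·L) = 0.361/(10400×11.5) = 3.0184e-06 m²
R = ρL/A = (1.65×10^-8)(11.5)/(3.0184e-06) = 0.06286 Ω
P = I²R = (17.9)² × 0.06286 = 20.1 W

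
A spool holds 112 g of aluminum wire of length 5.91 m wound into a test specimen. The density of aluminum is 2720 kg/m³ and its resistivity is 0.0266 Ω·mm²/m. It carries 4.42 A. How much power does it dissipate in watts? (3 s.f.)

0.441 W

ρ = 0.0266 Ω·mm²/m = 2.66×10^-8 Ω·m
A = m/(density·L) = 0.112/(2720×5.91) = 6.9673e-06 m²
R = ρL/A = (2.66×10^-8)(5.91)/(6.9673e-06) = 0.02256 Ω
P = I²R = (4.42)² × 0.02256 = 0.441 W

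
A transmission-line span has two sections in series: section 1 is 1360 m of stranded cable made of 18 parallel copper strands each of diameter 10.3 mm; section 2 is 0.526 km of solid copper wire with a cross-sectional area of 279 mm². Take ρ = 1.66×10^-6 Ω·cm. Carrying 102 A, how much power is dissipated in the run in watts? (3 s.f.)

482 W

ρ = 1.66×10^-6 Ω·cm = 1.66×10^-8 Ω·m
Section 1: A_strand = π(5.1500e-03)² = 8.332e-05 m²; R₁ = ρL/(N·A_s) = (1.66×10^-8)(1360)/(18×8.332e-05) = 0.01505 Ω
Section 2: A = 279 mm² = 2.790e-04 m²
R₂ = (1.66×10^-8)(526)/(2.790e-04) = 0.0313 Ω
R = R₁ + R₂ = 0.04635 Ω
P = I²R = (102)² × 0.04635 = 482 W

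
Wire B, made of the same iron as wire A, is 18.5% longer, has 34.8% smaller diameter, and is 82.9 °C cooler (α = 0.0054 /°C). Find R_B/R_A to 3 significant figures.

1.54

R ∝ ρL/d² with ρ ∝ (1+αΔT), so R_B/R_A = (1 + 18.5/100) × (1 − 34.8/100)⁻² × (1 − 0.0054×82.9)
= 1.185 × 2.352 × 0.5523 = 1.54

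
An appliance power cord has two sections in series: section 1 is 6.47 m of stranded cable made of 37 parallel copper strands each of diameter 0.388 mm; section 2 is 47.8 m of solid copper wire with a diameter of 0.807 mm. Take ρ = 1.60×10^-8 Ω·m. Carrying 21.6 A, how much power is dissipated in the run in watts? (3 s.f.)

Section 1: A_strand = π(1.9400e-04)² = 1.182e-07 m²; R₁ = ρL/(N·A_s) = (1.60×10^-8)(6.47)/(37×1.182e-07) = 0.02366 Ω
Section 2: A = π(d/2)² = π(4.0350e-04 m)² = 5.115e-07 m²
R₂ = (1.60×10^-8)(47.8)/(5.115e-07) = 1.495 Ω
R = R₁ + R₂ = 1.519 Ω
P = I²R = (21.6)² × 1.519 = 709 W

709 W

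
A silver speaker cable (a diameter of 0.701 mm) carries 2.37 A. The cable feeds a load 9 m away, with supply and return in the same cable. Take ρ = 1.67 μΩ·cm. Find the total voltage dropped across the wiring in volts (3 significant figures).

ρ = 1.67 μΩ·cm = 1.67×10^-8 Ω·m
A = π(d/2)² = π(3.5050e-04 m)² = 3.859e-07 m²
Total conductor length (both ways) L = 2 × 9 = 18 m
R = ρL/A = (1.67×10^-8)(18)/(3.859e-07) = 0.7789 Ω
V = IR = 2.37 × 0.7789 = 1.85 V

1.85 V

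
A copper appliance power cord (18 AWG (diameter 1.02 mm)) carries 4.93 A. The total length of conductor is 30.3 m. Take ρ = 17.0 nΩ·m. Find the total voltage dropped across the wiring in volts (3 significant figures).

3.11 V

ρ = 17.0 nΩ·m = 1.70×10^-8 Ω·m
A = π(1.02/2 mm)² = π(5.1000e-04 m)² = 8.171e-07 m²
R = ρL/A = (1.70×10^-8)(30.3)/(8.171e-07) = 0.6304 Ω
V = IR = 4.93 × 0.6304 = 3.11 V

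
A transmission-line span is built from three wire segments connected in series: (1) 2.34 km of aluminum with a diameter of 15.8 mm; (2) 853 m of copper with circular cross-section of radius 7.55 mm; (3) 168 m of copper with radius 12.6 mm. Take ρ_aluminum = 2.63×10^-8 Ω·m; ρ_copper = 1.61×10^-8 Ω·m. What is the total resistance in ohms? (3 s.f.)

Seg 1: A = π(d/2)² = π(7.9000e-03 m)² = 1.961e-04 m²
R_1 = (2.63×10^-8)(2340)/(1.961e-04) = 0.3139 Ω
Seg 2: A = πr² = π(7.5500e-03 m)² = 1.791e-04 m²
R_2 = (1.61×10^-8)(853)/(1.791e-04) = 0.07669 Ω
Seg 3: A = πr² = π(1.2600e-02 m)² = 4.988e-04 m²
R_3 = (1.61×10^-8)(168)/(4.988e-04) = 0.005423 Ω
R_total = R_1 + R_2 + R_3 = 0.396 Ω

0.396 Ω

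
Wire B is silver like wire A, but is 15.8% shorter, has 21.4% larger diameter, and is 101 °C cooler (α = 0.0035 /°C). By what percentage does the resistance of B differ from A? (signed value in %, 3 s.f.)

-63.1%

R ∝ ρL/d² with ρ ∝ (1+αΔT), so R_B/R_A = (1 − 15.8/100) × (1 + 21.4/100)⁻² × (1 − 0.0035×101)
= 0.842 × 0.6785 × 0.6465 = 0.3694
(R_B − R_A)/R_A = 0.3694 − 1 = -63.1%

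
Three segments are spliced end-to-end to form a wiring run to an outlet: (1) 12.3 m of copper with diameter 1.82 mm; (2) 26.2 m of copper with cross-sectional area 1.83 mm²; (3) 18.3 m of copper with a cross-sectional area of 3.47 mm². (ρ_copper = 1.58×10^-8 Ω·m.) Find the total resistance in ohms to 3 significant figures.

0.384 Ω

Seg 1: A = π(d/2)² = π(9.1000e-04 m)² = 2.602e-06 m²
R_1 = (1.58×10^-8)(12.3)/(2.602e-06) = 0.0747 Ω
Seg 2: A = 1.83 mm² = 1.830e-06 m²
R_2 = (1.58×10^-8)(26.2)/(1.830e-06) = 0.2262 Ω
Seg 3: A = 3.47 mm² = 3.470e-06 m²
R_3 = (1.58×10^-8)(18.3)/(3.470e-06) = 0.08333 Ω
R_total = R_1 + R_2 + R_3 = 0.384 Ω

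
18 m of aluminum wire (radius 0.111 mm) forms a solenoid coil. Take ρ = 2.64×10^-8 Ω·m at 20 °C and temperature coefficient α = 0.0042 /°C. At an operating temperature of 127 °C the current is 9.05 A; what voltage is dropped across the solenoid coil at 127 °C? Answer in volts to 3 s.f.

161 V

A = πr² = π(1.1100e-04 m)² = 3.871e-08 m²
R₍20₎ = ρL/A = (2.64×10^-8)(18)/(3.871e-08) = 12.28 Ω
R₍127₎ = R₍20₎(1 + αΔT) = 12.28 × (1 + 0.0042×107) = 17.79 Ω
V = IR = 9.05 × 17.79 = 161 V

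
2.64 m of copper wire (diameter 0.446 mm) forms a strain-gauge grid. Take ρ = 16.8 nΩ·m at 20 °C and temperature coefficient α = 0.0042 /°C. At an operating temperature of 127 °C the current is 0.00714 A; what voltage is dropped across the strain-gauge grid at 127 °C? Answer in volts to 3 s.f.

0.00294 V

ρ = 16.8 nΩ·m = 1.68×10^-8 Ω·m
A = π(d/2)² = π(2.2300e-04 m)² = 1.562e-07 m²
R₍20₎ = ρL/A = (1.68×10^-8)(2.64)/(1.562e-07) = 0.2839 Ω
R₍127₎ = R₍20₎(1 + αΔT) = 0.2839 × (1 + 0.0042×107) = 0.4115 Ω
V = IR = 0.00714 × 0.4115 = 0.00294 V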